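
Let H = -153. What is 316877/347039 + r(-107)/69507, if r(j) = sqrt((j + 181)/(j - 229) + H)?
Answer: 28807/31549 + I*sqrt(1081122)/5838588 ≈ 0.91309 + 0.00017809*I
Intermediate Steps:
r(j) = sqrt(-153 + (181 + j)/(-229 + j)) (r(j) = sqrt((j + 181)/(j - 229) - 153) = sqrt((181 + j)/(-229 + j) - 153) = sqrt(-153 + (181 + j)/(-229 + j)))
316877/347039 + r(-107)/69507 = 316877/347039 + (sqrt(2)*sqrt((17609 - 76*(-107))/(-229 - 107)))/69507 = 316877*(1/347039) + (sqrt(2)*sqrt((17609 + 8132)/(-336)))*(1/69507) = 28807/31549 + (sqrt(2)*sqrt(-1/336*25741))*(1/69507) = 28807/31549 + (sqrt(2)*sqrt(-25741/336))*(1/69507) = 28807/31549 + (sqrt(2)*(I*sqrt(540561)/84))*(1/69507) = 28807/31549 + (I*sqrt(1081122)/84)*(1/69507) = 28807/31549 + I*sqrt(1081122)/5838588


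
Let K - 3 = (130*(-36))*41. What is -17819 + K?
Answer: -209696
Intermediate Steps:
K = -191877 (K = 3 + (130*(-36))*41 = 3 - 4680*41 = 3 - 191880 = -191877)
-17819 + K = -17819 - 191877 = -209696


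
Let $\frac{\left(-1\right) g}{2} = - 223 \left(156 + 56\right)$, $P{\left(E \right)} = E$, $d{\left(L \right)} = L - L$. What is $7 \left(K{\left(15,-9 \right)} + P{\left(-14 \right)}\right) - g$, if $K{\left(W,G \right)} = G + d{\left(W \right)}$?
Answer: $-94713$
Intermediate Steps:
$d{\left(L \right)} = 0$
$K{\left(W,G \right)} = G$ ($K{\left(W,G \right)} = G + 0 = G$)
$g = 94552$ ($g = - 2 \left(- 223 \left(156 + 56\right)\right) = - 2 \left(\left(-223\right) 212\right) = \left(-2\right) \left(-47276\right) = 94552$)
$7 \left(K{\left(15,-9 \right)} + P{\left(-14 \right)}\right) - g = 7 \left(-9 - 14\right) - 94552 = 7 \left(-23\right) - 94552 = -161 - 94552 = -94713$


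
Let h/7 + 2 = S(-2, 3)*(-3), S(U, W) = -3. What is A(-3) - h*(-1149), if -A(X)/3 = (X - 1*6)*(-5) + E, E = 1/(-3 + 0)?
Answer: 56167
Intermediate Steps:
h = 49 (h = -14 + 7*(-3*(-3)) = -14 + 7*9 = -14 + 63 = 49)
E = -1/3 (E = 1/(-3) = -1/3 ≈ -0.33333)
A(X) = -89 + 15*X (A(X) = -3*((X - 1*6)*(-5) - 1/3) = -3*((X - 6)*(-5) - 1/3) = -3*((-6 + X)*(-5) - 1/3) = -3*((30 - 5*X) - 1/3) = -3*(89/3 - 5*X) = -89 + 15*X)
A(-3) - h*(-1149) = (-89 + 15*(-3)) - 49*(-1149) = (-89 - 45) - 1*(-56301) = -134 + 56301 = 56167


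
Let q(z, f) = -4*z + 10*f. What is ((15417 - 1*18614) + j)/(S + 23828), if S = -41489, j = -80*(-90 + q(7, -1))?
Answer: -7043/17661 ≈ -0.39879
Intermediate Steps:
j = 10240 (j = -80*(-90 + (-4*7 + 10*(-1))) = -80*(-90 + (-28 - 10)) = -80*(-90 - 38) = -80*(-128) = 10240)
((15417 - 1*18614) + j)/(S + 23828) = ((15417 - 1*18614) + 10240)/(-41489 + 23828) = ((15417 - 18614) + 10240)/(-17661) = (-3197 + 10240)*(-1/17661) = 7043*(-1/17661) = -7043/17661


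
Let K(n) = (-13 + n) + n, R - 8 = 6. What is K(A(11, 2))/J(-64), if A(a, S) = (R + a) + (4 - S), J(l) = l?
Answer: -41/64 ≈ -0.64063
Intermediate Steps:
R = 14 (R = 8 + 6 = 14)
A(a, S) = 18 + a - S (A(a, S) = (14 + a) + (4 - S) = 18 + a - S)
K(n) = -13 + 2*n
K(A(11, 2))/J(-64) = (-13 + 2*(18 + 11 - 1*2))/(-64) = (-13 + 2*(18 + 11 - 2))*(-1/64) = (-13 + 2*27)*(-1/64) = (-13 + 54)*(-1/64) = 41*(-1/64) = -41/64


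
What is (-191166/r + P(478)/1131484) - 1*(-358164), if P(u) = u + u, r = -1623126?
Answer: 27407630167895174/76522545791 ≈ 3.5816e+5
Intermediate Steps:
P(u) = 2*u
(-191166/r + P(478)/1131484) - 1*(-358164) = (-191166/(-1623126) + (2*478)/1131484) - 1*(-358164) = (-191166*(-1/1623126) + 956*(1/1131484)) + 358164 = (31861/270521 + 239/282871) + 358164 = 9077207450/76522545791 + 358164 = 27407630167895174/76522545791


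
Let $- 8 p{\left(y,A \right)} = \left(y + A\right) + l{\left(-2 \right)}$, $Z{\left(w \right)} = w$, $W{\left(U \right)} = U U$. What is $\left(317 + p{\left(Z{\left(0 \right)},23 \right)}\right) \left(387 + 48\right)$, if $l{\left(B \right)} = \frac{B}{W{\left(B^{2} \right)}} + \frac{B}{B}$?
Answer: $\frac{8742195}{64} \approx 1.366 \cdot 10^{5}$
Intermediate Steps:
$W{\left(U \right)} = U^{2}$
$l{\left(B \right)} = 1 + \frac{1}{B^{3}}$ ($l{\left(B \right)} = \frac{B}{\left(B^{2}\right)^{2}} + \frac{B}{B} = \frac{B}{B^{4}} + 1 = \frac{1}{B^{3}} + 1 = 1 + \frac{1}{B^{3}}$)
$p{\left(y,A \right)} = - \frac{7}{64} - \frac{A}{8} - \frac{y}{8}$ ($p{\left(y,A \right)} = - \frac{\left(y + A\right) + \left(1 + \frac{1}{-8}\right)}{8} = - \frac{\left(A + y\right) + \left(1 - \frac{1}{8}\right)}{8} = - \frac{\left(A + y\right) + \frac{7}{8}}{8} = - \frac{\frac{7}{8} + A + y}{8} = - \frac{7}{64} - \frac{A}{8} - \frac{y}{8}$)
$\left(317 + p{\left(Z{\left(0 \right)},23 \right)}\right) \left(387 + 48\right) = \left(317 - \frac{191}{64}\right) \left(387 + 48\right) = \left(317 - \frac{191}{64}\right) 435 = \frac{20097}{64} \cdot 435 = \frac{8742195}{64}$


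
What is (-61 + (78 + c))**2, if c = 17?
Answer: 1156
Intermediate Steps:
(-61 + (78 + c))**2 = (-61 + (78 + 17))**2 = (-61 + 95)**2 = 34**2 = 1156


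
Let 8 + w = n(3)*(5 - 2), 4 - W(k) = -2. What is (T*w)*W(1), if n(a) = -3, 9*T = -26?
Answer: 884/3 ≈ 294.67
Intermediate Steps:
T = -26/9 (T = (⅑)*(-26) = -26/9 ≈ -2.8889)
W(k) = 6 (W(k) = 4 - 1*(-2) = 4 + 2 = 6)
w = -17 (w = -8 - 3*(5 - 2) = -8 - 3*3 = -8 - 9 = -17)
(T*w)*W(1) = -26/9*(-17)*6 = (442/9)*6 = 884/3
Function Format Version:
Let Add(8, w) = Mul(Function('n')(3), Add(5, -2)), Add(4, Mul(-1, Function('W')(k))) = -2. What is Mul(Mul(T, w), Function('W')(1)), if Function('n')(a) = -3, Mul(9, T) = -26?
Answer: Rational(884, 3) ≈ 294.67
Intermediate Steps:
T = Rational(-26, 9) (T = Mul(Rational(1, 9), -26) = Rational(-26, 9) ≈ -2.8889)
Function('W')(k) = 6 (Function('W')(k) = Add(4, Mul(-1, -2)) = Add(4, 2) = 6)
w = -17 (w = Add(-8, Mul(-3, Add(5, -2))) = Add(-8, Mul(-3, 3)) = Add(-8, -9) = -17)
Mul(Mul(T, w), Function('W')(1)) = Mul(Mul(Rational(-26, 9), -17), 6) = Mul(Rational(442, 9), 6) = Rational(884, 3)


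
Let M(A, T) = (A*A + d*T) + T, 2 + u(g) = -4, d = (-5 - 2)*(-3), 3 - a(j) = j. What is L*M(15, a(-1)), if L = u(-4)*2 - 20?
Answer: -10016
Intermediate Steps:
a(j) = 3 - j
d = 21 (d = -7*(-3) = 21)
u(g) = -6 (u(g) = -2 - 4 = -6)
M(A, T) = A**2 + 22*T (M(A, T) = (A*A + 21*T) + T = (A**2 + 21*T) + T = A**2 + 22*T)
L = -32 (L = -6*2 - 20 = -12 - 20 = -32)
L*M(15, a(-1)) = -32*(15**2 + 22*(3 - 1*(-1))) = -32*(225 + 22*(3 + 1)) = -32*(225 + 22*4) = -32*(225 + 88) = -32*313 = -10016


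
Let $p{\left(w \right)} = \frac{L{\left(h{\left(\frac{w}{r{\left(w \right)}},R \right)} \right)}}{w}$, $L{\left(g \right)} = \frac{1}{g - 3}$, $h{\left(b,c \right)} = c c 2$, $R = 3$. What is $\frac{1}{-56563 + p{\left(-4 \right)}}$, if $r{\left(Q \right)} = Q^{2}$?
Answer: $- \frac{60}{3393781} \approx -1.7679 \cdot 10^{-5}$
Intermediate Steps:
$h{\left(b,c \right)} = 2 c^{2}$ ($h{\left(b,c \right)} = c^{2} \cdot 2 = 2 c^{2}$)
$L{\left(g \right)} = \frac{1}{-3 + g}$
$p{\left(w \right)} = \frac{1}{15 w}$ ($p{\left(w \right)} = \frac{1}{\left(-3 + 2 \cdot 3^{2}\right) w} = \frac{1}{\left(-3 + 2 \cdot 9\right) w} = \frac{1}{\left(-3 + 18\right) w} = \frac{1}{15 w}$)
$\frac{1}{-56563 + p{\left(-4 \right)}} = \frac{1}{-56563 + \frac{1}{15 \left(-4\right)}} = \frac{1}{-56563 + \frac{1}{15} \left(- \frac{1}{4}\right)} = \frac{1}{-56563 - \frac{1}{60}} = \frac{1}{- \frac{3393781}{60}} = - \frac{60}{3393781}$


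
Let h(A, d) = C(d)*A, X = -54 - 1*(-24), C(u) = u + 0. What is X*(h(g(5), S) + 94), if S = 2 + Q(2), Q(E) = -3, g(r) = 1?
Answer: -2790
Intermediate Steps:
C(u) = u
S = -1 (S = 2 - 3 = -1)
X = -30 (X = -54 + 24 = -30)
h(A, d) = A*d (h(A, d) = d*A = A*d)
X*(h(g(5), S) + 94) = -30*(1*(-1) + 94) = -30*(-1 + 94) = -30*93 = -2790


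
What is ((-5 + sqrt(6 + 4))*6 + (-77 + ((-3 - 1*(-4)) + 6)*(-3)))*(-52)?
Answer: 6656 - 312*sqrt(10) ≈ 5669.4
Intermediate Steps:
((-5 + sqrt(6 + 4))*6 + (-77 + ((-3 - 1*(-4)) + 6)*(-3)))*(-52) = ((-5 + sqrt(10))*6 + (-77 + ((-3 + 4) + 6)*(-3)))*(-52) = ((-30 + 6*sqrt(10)) + (-77 + (1 + 6)*(-3)))*(-52) = ((-30 + 6*sqrt(10)) + (-77 + 7*(-3)))*(-52) = ((-30 + 6*sqrt(10)) + (-77 - 21))*(-52) = ((-30 + 6*sqrt(10)) - 98)*(-52) = (-128 + 6*sqrt(10))*(-52) = 6656 - 312*sqrt(10)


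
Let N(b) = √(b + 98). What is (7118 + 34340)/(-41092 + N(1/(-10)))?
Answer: -17035921360/16885523661 - 41458*√9790/16885523661 ≈ -1.0091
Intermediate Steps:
N(b) = √(98 + b)
(7118 + 34340)/(-41092 + N(1/(-10))) = (7118 + 34340)/(-41092 + √(98 + 1/(-10))) = 41458/(-41092 + √(98 - ⅒)) = 41458/(-41092 + √(979/10)) = 41458/(-41092 + √9790/10)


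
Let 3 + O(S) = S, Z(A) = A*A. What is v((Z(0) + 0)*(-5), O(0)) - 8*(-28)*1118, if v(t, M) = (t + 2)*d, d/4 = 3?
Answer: 250456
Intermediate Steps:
d = 12 (d = 4*3 = 12)
Z(A) = A²
O(S) = -3 + S
v(t, M) = 24 + 12*t (v(t, M) = (t + 2)*12 = (2 + t)*12 = 24 + 12*t)
v((Z(0) + 0)*(-5), O(0)) - 8*(-28)*1118 = (24 + 12*((0² + 0)*(-5))) - 8*(-28)*1118 = (24 + 12*((0 + 0)*(-5))) + 224*1118 = (24 + 12*(0*(-5))) + 250432 = (24 + 12*0) + 250432 = (24 + 0) + 250432 = 24 + 250432 = 250456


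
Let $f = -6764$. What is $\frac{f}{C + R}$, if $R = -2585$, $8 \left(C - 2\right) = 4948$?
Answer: $\frac{13528}{3929} \approx 3.4431$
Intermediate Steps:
$C = \frac{1241}{2}$ ($C = 2 + \frac{1}{8} \cdot 4948 = 2 + \frac{1237}{2} = \frac{1241}{2} \approx 620.5$)
$\frac{f}{C + R} = - \frac{6764}{\frac{1241}{2} - 2585} = - \frac{6764}{- \frac{3929}{2}} = \left(-6764\right) \left(- \frac{2}{3929}\right) = \frac{13528}{3929}$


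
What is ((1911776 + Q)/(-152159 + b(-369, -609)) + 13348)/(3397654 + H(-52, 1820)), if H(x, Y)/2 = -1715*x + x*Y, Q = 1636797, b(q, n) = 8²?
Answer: 8204921/2085446590 ≈ 0.0039344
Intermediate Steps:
b(q, n) = 64
H(x, Y) = -3430*x + 2*Y*x (H(x, Y) = 2*(-1715*x + x*Y) = 2*(-1715*x + Y*x) = -3430*x + 2*Y*x)
((1911776 + Q)/(-152159 + b(-369, -609)) + 13348)/(3397654 + H(-52, 1820)) = ((1911776 + 1636797)/(-152159 + 64) + 13348)/(3397654 + 2*(-52)*(-1715 + 1820)) = (3548573/(-152095) + 13348)/(3397654 + 2*(-52)*105) = (3548573*(-1/152095) + 13348)/(3397654 - 10920) = (-186767/8005 + 13348)/3386734 = (106663973/8005)*(1/3386734) = 8204921/2085446590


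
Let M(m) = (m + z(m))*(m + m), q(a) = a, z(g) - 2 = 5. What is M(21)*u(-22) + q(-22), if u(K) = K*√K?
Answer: -22 - 25872*I*√22 ≈ -22.0 - 1.2135e+5*I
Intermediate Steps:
u(K) = K^(3/2)
z(g) = 7 (z(g) = 2 + 5 = 7)
M(m) = 2*m*(7 + m) (M(m) = (m + 7)*(m + m) = (7 + m)*(2*m) = 2*m*(7 + m))
M(21)*u(-22) + q(-22) = (2*21*(7 + 21))*(-22)^(3/2) - 22 = (2*21*28)*(-22*I*√22) - 22 = 1176*(-22*I*√22) - 22 = -25872*I*√22 - 22 = -22 - 25872*I*√22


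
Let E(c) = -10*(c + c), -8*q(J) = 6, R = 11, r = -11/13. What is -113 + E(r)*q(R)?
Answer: -1634/13 ≈ -125.69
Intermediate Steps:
r = -11/13 (r = -11*1/13 = -11/13 ≈ -0.84615)
q(J) = -¾ (q(J) = -⅛*6 = -¾)
E(c) = -20*c
-113 + E(r)*q(R) = -113 - 20*(-11/13)*(-¾) = -113 + (220/13)*(-¾) = -113 - 165/13 = -1634/13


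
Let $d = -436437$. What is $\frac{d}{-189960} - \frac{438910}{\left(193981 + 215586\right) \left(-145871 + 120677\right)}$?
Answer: $\frac{750585955369621}{326687857396680} \approx 2.2976$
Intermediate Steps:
$\frac{d}{-189960} - \frac{438910}{\left(193981 + 215586\right) \left(-145871 + 120677\right)} = - \frac{436437}{-189960} - \frac{438910}{\left(193981 + 215586\right) \left(-145871 + 120677\right)} = \left(-436437\right) \left(- \frac{1}{189960}\right) - \frac{438910}{409567 \left(-25194\right)} = \frac{145479}{63320} - \frac{438910}{-10318630998} = \frac{145479}{63320} - - \frac{219455}{5159315499} = \frac{145479}{63320} + \frac{219455}{5159315499} = \frac{750585955369621}{326687857396680}$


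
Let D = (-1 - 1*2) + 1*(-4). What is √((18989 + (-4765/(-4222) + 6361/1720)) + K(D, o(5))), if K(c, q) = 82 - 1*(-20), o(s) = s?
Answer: √62937840516111430/1815460 ≈ 138.19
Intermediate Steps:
D = -7 (D = (-1 - 2) - 4 = -3 - 4 = -7)
K(c, q) = 102 (K(c, q) = 82 + 20 = 102)
√((18989 + (-4765/(-4222) + 6361/1720)) + K(D, o(5))) = √((18989 + (-4765/(-4222) + 6361/1720)) + 102) = √((18989 + (-4765*(-1/4222) + 6361*(1/1720))) + 102) = √((18989 + (4765/4222 + 6361/1720)) + 102) = √((18989 + 17525971/3630920) + 102) = √(68965065851/3630920 + 102) = √(69335419691/3630920) = √62937840516111430/1815460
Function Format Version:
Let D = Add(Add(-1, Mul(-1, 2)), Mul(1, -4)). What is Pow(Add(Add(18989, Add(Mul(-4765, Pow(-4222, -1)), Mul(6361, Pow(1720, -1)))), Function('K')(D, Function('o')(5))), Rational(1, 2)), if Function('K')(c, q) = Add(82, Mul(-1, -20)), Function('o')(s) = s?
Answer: Mul(Rational(1, 1815460), Pow(62937840516111430, Rational(1, 2))) ≈ 138.19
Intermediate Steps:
D = -7 (D = Add(Add(-1, -2), -4) = Add(-3, -4) = -7)
Function('K')(c, q) = 102 (Function('K')(c, q) = Add(82, 20) = 102)
Pow(Add(Add(18989, Add(Mul(-4765, Pow(-4222, -1)), Mul(6361, Pow(1720, -1)))), Function('K')(D, Function('o')(5))), Rational(1, 2)) = Pow(Add(Add(18989, Add(Mul(-4765, Pow(-4222, -1)), Mul(6361, Pow(1720, -1)))), 102), Rational(1, 2)) = Pow(Add(Add(18989, Add(Mul(-4765, Rational(-1, 4222)), Mul(6361, Rational(1, 1720)))), 102), Rational(1, 2)) = Pow(Add(Add(18989, Add(Rational(4765, 4222), Rational(6361, 1720))), 102), Rational(1, 2)) = Pow(Add(Add(18989, Rational(17525971, 3630920)), 102), Rational(1, 2)) = Pow(Add(Rational(68965065851, 3630920), 102), Rational(1, 2)) = Pow(Rational(69335419691, 3630920), Rational(1, 2)) = Mul(Rational(1, 1815460), Pow(62937840516111430, Rational(1, 2)))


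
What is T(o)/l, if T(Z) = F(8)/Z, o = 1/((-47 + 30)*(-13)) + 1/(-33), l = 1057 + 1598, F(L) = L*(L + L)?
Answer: -77792/41595 ≈ -1.8702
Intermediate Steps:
F(L) = 2*L² (F(L) = L*(2*L) = 2*L²)
l = 2655
o = -188/7293 (o = -1/13/(-17) + 1*(-1/33) = -1/17*(-1/13) - 1/33 = 1/221 - 1/33 = -188/7293 ≈ -0.025778)
T(Z) = 128/Z (T(Z) = (2*8²)/Z = (2*64)/Z = 128/Z)
T(o)/l = (128/(-188/7293))/2655 = (128*(-7293/188))*(1/2655) = -233376/47*1/2655 = -77792/41595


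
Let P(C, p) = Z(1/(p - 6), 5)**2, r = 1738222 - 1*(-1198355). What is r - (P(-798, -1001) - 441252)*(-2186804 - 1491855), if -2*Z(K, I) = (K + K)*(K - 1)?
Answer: -1669142115693294866156715/1028295374401 ≈ -1.6232e+12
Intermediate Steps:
r = 2936577 (r = 1738222 + 1198355 = 2936577)
Z(K, I) = -K*(-1 + K) (Z(K, I) = -(K + K)*(K - 1)/2 = -2*K*(-1 + K)/2 = -K*(-1 + K))
P(C, p) = (1 - 1/(-6 + p))**2/(-6 + p)**2 (P(C, p) = ((1 - 1/(p - 6))/(p - 6))**2 = ((1 - 1/(-6 + p))/(-6 + p))**2 = (1 - 1/(-6 + p))**2/(-6 + p)**2)
r - (P(-798, -1001) - 441252)*(-2186804 - 1491855) = 2936577 - ((-7 - 1001)**2/(-6 - 1001)**4 - 441252)*(-2186804 - 1491855) = 2936577 - ((-1008)**2/(-1007)**4 - 441252)*(-3678659) = 2936577 - (1016064*(1/1028295374401) - 441252)*(-3678659) = 2936577 - (1016064/1028295374401 - 441252)*(-3678659) = 2936577 - (-453737390544173988)*(-3678659)/1028295374401 = 2936577 - 1*1669145135361840538522092/1028295374401 = 2936577 - 1669145135361840538522092/1028295374401 = -1669142115693294866156715/1028295374401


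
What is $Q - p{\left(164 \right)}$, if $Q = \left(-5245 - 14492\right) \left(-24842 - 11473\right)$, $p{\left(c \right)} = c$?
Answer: $716748991$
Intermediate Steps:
$Q = 716749155$ ($Q = \left(-19737\right) \left(-36315\right) = 716749155$)
$Q - p{\left(164 \right)} = 716749155 - 164 = 716748991$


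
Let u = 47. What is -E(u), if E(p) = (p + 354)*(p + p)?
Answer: -37694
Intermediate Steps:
E(p) = 2*p*(354 + p) (E(p) = (354 + p)*(2*p) = 2*p*(354 + p))
-E(u) = -2*47*(354 + 47) = -2*47*401 = -1*37694 = -37694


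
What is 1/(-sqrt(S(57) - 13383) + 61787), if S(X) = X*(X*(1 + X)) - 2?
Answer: 61787/3817458312 + sqrt(175057)/3817458312 ≈ 1.6295e-5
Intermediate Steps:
S(X) = -2 + X**2*(1 + X) (S(X) = X**2*(1 + X) - 2 = -2 + X**2*(1 + X))
1/(-sqrt(S(57) - 13383) + 61787) = 1/(-sqrt((-2 + 57**2 + 57**3) - 13383) + 61787) = 1/(-sqrt((-2 + 3249 + 185193) - 13383) + 61787) = 1/(-sqrt(188440 - 13383) + 61787) = 1/(-sqrt(175057) + 61787) = 1/(61787 - sqrt(175057))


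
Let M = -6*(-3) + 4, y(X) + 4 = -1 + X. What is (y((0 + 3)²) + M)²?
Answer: 676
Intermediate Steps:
y(X) = -5 + X (y(X) = -4 + (-1 + X) = -5 + X)
M = 22 (M = 18 + 4 = 22)
(y((0 + 3)²) + M)² = ((-5 + (0 + 3)²) + 22)² = ((-5 + 3²) + 22)² = ((-5 + 9) + 22)² = (4 + 22)² = 26² = 676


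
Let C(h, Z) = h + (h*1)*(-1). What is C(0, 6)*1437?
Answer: 0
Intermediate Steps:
C(h, Z) = 0 (C(h, Z) = h + h*(-1) = h - h = 0)
C(0, 6)*1437 = 0*1437 = 0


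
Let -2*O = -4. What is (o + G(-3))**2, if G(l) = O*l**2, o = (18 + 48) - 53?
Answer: 961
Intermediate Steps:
O = 2 (O = -1/2*(-4) = 2)
o = 13 (o = 66 - 53 = 13)
G(l) = 2*l**2
(o + G(-3))**2 = (13 + 2*(-3)**2)**2 = (13 + 2*9)**2 = (13 + 18)**2 = 31**2 = 961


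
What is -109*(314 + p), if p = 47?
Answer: -39349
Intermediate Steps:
-109*(314 + p) = -109*(314 + 47) = -109*361 = -39349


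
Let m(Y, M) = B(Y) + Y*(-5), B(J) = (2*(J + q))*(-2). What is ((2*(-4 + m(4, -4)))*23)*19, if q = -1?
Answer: -31464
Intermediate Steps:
B(J) = 4 - 4*J (B(J) = (2*(J - 1))*(-2) = (2*(-1 + J))*(-2) = (-2 + 2*J)*(-2) = 4 - 4*J)
m(Y, M) = 4 - 9*Y (m(Y, M) = (4 - 4*Y) + Y*(-5) = (4 - 4*Y) - 5*Y = 4 - 9*Y)
((2*(-4 + m(4, -4)))*23)*19 = ((2*(-4 + (4 - 9*4)))*23)*19 = ((2*(-4 + (4 - 36)))*23)*19 = ((2*(-4 - 32))*23)*19 = ((2*(-36))*23)*19 = -72*23*19 = -1656*19 = -31464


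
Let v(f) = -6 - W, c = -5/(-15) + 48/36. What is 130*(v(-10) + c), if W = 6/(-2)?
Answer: -520/3 ≈ -173.33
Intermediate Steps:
W = -3 (W = 6*(-1/2) = -3)
c = 5/3 (c = -5*(-1/15) + 48*(1/36) = 1/3 + 4/3 = 5/3 ≈ 1.6667)
v(f) = -3 (v(f) = -6 - 1*(-3) = -6 + 3 = -3)
130*(v(-10) + c) = 130*(-3 + 5/3) = 130*(-4/3) = -520/3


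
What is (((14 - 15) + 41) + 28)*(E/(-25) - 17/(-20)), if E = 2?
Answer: 1309/25 ≈ 52.360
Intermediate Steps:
(((14 - 15) + 41) + 28)*(E/(-25) - 17/(-20)) = (((14 - 15) + 41) + 28)*(2/(-25) - 17/(-20)) = ((-1 + 41) + 28)*(2*(-1/25) - 17*(-1/20)) = (40 + 28)*(-2/25 + 17/20) = 68*(77/100) = 1309/25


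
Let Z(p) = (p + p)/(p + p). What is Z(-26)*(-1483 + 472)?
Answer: -1011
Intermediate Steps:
Z(p) = 1 (Z(p) = (2*p)/((2*p)) = (2*p)*(1/(2*p)) = 1)
Z(-26)*(-1483 + 472) = 1*(-1483 + 472) = 1*(-1011) = -1011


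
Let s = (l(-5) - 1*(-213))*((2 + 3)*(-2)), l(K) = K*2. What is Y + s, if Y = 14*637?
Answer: 6888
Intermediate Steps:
l(K) = 2*K
Y = 8918
s = -2030 (s = (2*(-5) - 1*(-213))*((2 + 3)*(-2)) = (-10 + 213)*(5*(-2)) = 203*(-10) = -2030)
Y + s = 8918 - 2030 = 6888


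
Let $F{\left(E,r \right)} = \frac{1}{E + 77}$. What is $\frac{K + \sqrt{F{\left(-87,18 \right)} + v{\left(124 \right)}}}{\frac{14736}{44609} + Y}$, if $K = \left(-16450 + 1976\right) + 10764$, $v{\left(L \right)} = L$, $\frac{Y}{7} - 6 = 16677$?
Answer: $- \frac{33099878}{1041899673} + \frac{44609 \sqrt{12390}}{52094983650} \approx -0.031673$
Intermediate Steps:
$Y = 116781$ ($Y = 42 + 7 \cdot 16677 = 42 + 116739 = 116781$)
$F{\left(E,r \right)} = \frac{1}{77 + E}$
$K = -3710$ ($K = -14474 + 10764 = -3710$)
$\frac{K + \sqrt{F{\left(-87,18 \right)} + v{\left(124 \right)}}}{\frac{14736}{44609} + Y} = \frac{-3710 + \sqrt{\frac{1}{77 - 87} + 124}}{\frac{14736}{44609} + 116781} = \frac{-3710 + \sqrt{\frac{1}{-10} + 124}}{14736 \cdot \frac{1}{44609} + 116781} = \frac{-3710 + \sqrt{- \frac{1}{10} + 124}}{\frac{14736}{44609} + 116781} = \frac{-3710 + \sqrt{\frac{1239}{10}}}{\frac{5209498365}{44609}} = \left(-3710 + \frac{\sqrt{12390}}{10}\right) \frac{44609}{5209498365} = - \frac{33099878}{1041899673} + \frac{44609 \sqrt{12390}}{52094983650}$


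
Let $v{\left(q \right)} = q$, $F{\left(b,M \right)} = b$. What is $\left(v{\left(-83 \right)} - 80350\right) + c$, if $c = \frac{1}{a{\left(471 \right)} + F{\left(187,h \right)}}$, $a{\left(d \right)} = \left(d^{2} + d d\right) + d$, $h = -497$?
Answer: $- \frac{35739599219}{444340} \approx -80433.0$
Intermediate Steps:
$a{\left(d \right)} = d + 2 d^{2}$ ($a{\left(d \right)} = \left(d^{2} + d^{2}\right) + d = 2 d^{2} + d = d + 2 d^{2}$)
$c = \frac{1}{444340}$ ($c = \frac{1}{471 \left(1 + 2 \cdot 471\right) + 187} = \frac{1}{471 \left(1 + 942\right) + 187} = \frac{1}{471 \cdot 943 + 187} = \frac{1}{444153 + 187} = \frac{1}{444340} \approx 2.2505 \cdot 10^{-6}$)
$\left(v{\left(-83 \right)} - 80350\right) + c = \left(-83 - 80350\right) + \frac{1}{444340} = -80433 + \frac{1}{444340} = - \frac{35739599219}{444340}$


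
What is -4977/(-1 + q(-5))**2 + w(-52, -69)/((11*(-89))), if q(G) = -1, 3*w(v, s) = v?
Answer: -14617241/11748 ≈ -1244.2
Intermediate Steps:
w(v, s) = v/3
-4977/(-1 + q(-5))**2 + w(-52, -69)/((11*(-89))) = -4977/(-1 - 1)**2 + ((1/3)*(-52))/((11*(-89))) = -4977/((-2)**2) - 52/3/(-979) = -4977/4 - 52/3*(-1/979) = -4977*1/4 + 52/2937 = -4977/4 + 52/2937 = -14617241/11748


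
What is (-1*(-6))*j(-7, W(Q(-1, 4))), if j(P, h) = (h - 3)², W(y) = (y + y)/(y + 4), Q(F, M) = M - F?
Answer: 578/27 ≈ 21.407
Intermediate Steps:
W(y) = 2*y/(4 + y) (W(y) = (2*y)/(4 + y) = 2*y/(4 + y))
j(P, h) = (-3 + h)²
(-1*(-6))*j(-7, W(Q(-1, 4))) = (-1*(-6))*(-3 + 2*(4 - 1*(-1))/(4 + (4 - 1*(-1))))² = 6*(-3 + 2*(4 + 1)/(4 + (4 + 1)))² = 6*(-3 + 2*5/(4 + 5))² = 6*(-3 + 2*5/9)² = 6*(-3 + 2*5*(⅑))² = 6*(-3 + 10/9)² = 6*(-17/9)² = 6*(289/81) = 578/27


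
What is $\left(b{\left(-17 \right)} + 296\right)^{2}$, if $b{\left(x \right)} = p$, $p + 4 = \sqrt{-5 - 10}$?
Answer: $\left(292 + i \sqrt{15}\right)^{2} \approx 85249.0 + 2261.8 i$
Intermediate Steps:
$p = -4 + i \sqrt{15}$ ($p = -4 + \sqrt{-5 - 10} = -4 + \sqrt{-15} = -4 + i \sqrt{15} \approx -4.0 + 3.873 i$)
$b{\left(x \right)} = -4 + i \sqrt{15}$
$\left(b{\left(-17 \right)} + 296\right)^{2} = \left(\left(-4 + i \sqrt{15}\right) + 296\right)^{2} = \left(292 + i \sqrt{15}\right)^{2}$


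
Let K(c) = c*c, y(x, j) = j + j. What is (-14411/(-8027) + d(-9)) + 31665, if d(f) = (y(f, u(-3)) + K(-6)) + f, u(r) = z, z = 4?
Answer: 254470311/8027 ≈ 31702.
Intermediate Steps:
u(r) = 4
y(x, j) = 2*j
K(c) = c**2
d(f) = 44 + f (d(f) = (2*4 + (-6)**2) + f = (8 + 36) + f = 44 + f)
(-14411/(-8027) + d(-9)) + 31665 = (-14411/(-8027) + (44 - 9)) + 31665 = (-14411*(-1/8027) + 35) + 31665 = (14411/8027 + 35) + 31665 = 295356/8027 + 31665 = 254470311/8027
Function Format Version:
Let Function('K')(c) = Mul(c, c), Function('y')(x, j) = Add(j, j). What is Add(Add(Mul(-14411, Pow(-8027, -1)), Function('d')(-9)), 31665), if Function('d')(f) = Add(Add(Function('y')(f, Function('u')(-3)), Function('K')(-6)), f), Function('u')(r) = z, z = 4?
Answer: Rational(254470311, 8027) ≈ 31702.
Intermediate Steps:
Function('u')(r) = 4
Function('y')(x, j) = Mul(2, j)
Function('K')(c) = Pow(c, 2)
Function('d')(f) = Add(44, f) (Function('d')(f) = Add(Add(Mul(2, 4), Pow(-6, 2)), f) = Add(Add(8, 36), f) = Add(44, f))
Add(Add(Mul(-14411, Pow(-8027, -1)), Function('d')(-9)), 31665) = Add(Add(Mul(-14411, Pow(-8027, -1)), Add(44, -9)), 31665) = Add(Add(Mul(-14411, Rational(-1, 8027)), 35), 31665) = Add(Add(Rational(14411, 8027), 35), 31665) = Add(Rational(295356, 8027), 31665) = Rational(254470311, 8027)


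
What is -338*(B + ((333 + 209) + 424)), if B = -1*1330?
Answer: 123032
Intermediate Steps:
B = -1330
-338*(B + ((333 + 209) + 424)) = -338*(-1330 + ((333 + 209) + 424)) = -338*(-1330 + (542 + 424)) = -338*(-1330 + 966) = -338*(-364) = 123032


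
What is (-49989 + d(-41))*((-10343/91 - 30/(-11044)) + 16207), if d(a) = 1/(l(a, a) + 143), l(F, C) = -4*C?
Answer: -62053584426288463/77134057 ≈ -8.0449e+8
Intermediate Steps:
d(a) = 1/(143 - 4*a) (d(a) = 1/(-4*a + 143) = 1/(143 - 4*a))
(-49989 + d(-41))*((-10343/91 - 30/(-11044)) + 16207) = (-49989 - 1/(-143 + 4*(-41)))*((-10343/91 - 30/(-11044)) + 16207) = (-49989 - 1/(-143 - 164))*((-10343*1/91 - 30*(-1/11044)) + 16207) = (-49989 - 1/(-307))*((-10343/91 + 15/5522) + 16207) = (-49989 - 1*(-1/307))*(-57112681/502502 + 16207) = (-49989 + 1/307)*(8086937233/502502) = -15346622/307*8086937233/502502 = -62053584426288463/77134057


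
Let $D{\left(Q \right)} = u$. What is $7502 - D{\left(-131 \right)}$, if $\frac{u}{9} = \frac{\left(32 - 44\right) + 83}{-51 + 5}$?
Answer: $\frac{345731}{46} \approx 7515.9$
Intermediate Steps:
$u = - \frac{639}{46}$ ($u = 9 \frac{\left(32 - 44\right) + 83}{-51 + 5} = 9 \frac{\left(32 - 44\right) + 83}{-46} = 9 \left(-12 + 83\right) \left(- \frac{1}{46}\right) = 9 \cdot 71 \left(- \frac{1}{46}\right) = 9 \left(- \frac{71}{46}\right) = - \frac{639}{46} \approx -13.891$)
$D{\left(Q \right)} = - \frac{639}{46}$
$7502 - D{\left(-131 \right)} = 7502 - - \frac{639}{46} = 7502 + \frac{639}{46} = \frac{345731}{46}$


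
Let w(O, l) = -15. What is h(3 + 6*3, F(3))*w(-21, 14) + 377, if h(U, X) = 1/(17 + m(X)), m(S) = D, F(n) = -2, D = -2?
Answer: 376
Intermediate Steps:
m(S) = -2
h(U, X) = 1/15 (h(U, X) = 1/(17 - 2) = 1/15)
h(3 + 6*3, F(3))*w(-21, 14) + 377 = (1/15)*(-15) + 377 = -1 + 377 = 376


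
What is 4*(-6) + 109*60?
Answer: 6516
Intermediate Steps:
4*(-6) + 109*60 = -24 + 6540 = 6516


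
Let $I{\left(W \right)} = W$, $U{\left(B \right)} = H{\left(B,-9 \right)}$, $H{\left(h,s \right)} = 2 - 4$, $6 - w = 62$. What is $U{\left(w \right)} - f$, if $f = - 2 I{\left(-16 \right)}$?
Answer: $-34$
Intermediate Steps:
$w = -56$ ($w = 6 - 62 = -56$)
$H{\left(h,s \right)} = -2$
$U{\left(B \right)} = -2$
$f = 32$ ($f = \left(-2\right) \left(-16\right) = 32$)
$U{\left(w \right)} - f = -2 - 32 = -34$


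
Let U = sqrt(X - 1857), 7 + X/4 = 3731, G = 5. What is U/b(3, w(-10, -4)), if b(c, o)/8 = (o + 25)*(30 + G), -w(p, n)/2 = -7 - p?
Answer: sqrt(13039)/5320 ≈ 0.021464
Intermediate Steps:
w(p, n) = 14 + 2*p (w(p, n) = -2*(-7 - p) = 14 + 2*p)
b(c, o) = 7000 + 280*o (b(c, o) = 8*((o + 25)*(30 + 5)) = 8*((25 + o)*35) = 8*(875 + 35*o) = 7000 + 280*o)
X = 14896 (X = -28 + 4*3731 = -28 + 14924 = 14896)
U = sqrt(13039) (U = sqrt(14896 - 1857) = sqrt(13039) ≈ 114.19)
U/b(3, w(-10, -4)) = sqrt(13039)/(7000 + 280*(14 + 2*(-10))) = sqrt(13039)/(7000 + 280*(14 - 20)) = sqrt(13039)/(7000 + 280*(-6)) = sqrt(13039)/(7000 - 1680) = sqrt(13039)/5320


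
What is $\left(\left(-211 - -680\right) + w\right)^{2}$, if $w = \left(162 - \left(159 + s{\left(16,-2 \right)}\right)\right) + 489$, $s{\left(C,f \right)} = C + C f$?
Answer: $954529$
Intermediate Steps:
$w = 508$ ($w = \left(162 - \left(159 + 16 \left(1 - 2\right)\right)\right) + 489 = \left(162 - \left(159 + 16 \left(-1\right)\right)\right) + 489 = \left(162 - 143\right) + 489 = 19 + 489 = 508$)
$\left(\left(-211 - -680\right) + w\right)^{2} = \left(\left(-211 - -680\right) + 508\right)^{2} = \left(\left(-211 + 680\right) + 508\right)^{2} = \left(469 + 508\right)^{2} = 977^{2} = 954529$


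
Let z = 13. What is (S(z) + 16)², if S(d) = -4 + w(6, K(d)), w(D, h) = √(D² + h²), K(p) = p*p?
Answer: (12 + √28597)² ≈ 32800.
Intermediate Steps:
K(p) = p²
S(d) = -4 + √(36 + d⁴) (S(d) = -4 + √(6² + (d²)²) = -4 + √(36 + d⁴))
(S(z) + 16)² = ((-4 + √(36 + 13⁴)) + 16)² = ((-4 + √(36 + 28561)) + 16)² = ((-4 + √28597) + 16)² = (12 + √28597)²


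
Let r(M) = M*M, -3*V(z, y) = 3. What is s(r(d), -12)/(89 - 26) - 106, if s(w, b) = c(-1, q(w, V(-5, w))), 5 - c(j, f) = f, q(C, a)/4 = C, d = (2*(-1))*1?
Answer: -6689/63 ≈ -106.17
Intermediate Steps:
d = -2 (d = -2*1 = -2)
V(z, y) = -1 (V(z, y) = -⅓*3 = -1)
q(C, a) = 4*C
c(j, f) = 5 - f
r(M) = M²
s(w, b) = 5 - 4*w
s(r(d), -12)/(89 - 26) - 106 = (5 - 4*(-2)²)/(89 - 26) - 106 = (5 - 4*4)/63 - 106 = (5 - 16)*(1/63) - 106 = -11*1/63 - 106 = -11/63 - 106 = -6689/63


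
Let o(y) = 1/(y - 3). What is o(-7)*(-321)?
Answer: 321/10 ≈ 32.100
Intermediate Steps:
o(y) = 1/(-3 + y)
o(-7)*(-321) = -321/(-3 - 7) = -321/(-10) = -1/10*(-321) = 321/10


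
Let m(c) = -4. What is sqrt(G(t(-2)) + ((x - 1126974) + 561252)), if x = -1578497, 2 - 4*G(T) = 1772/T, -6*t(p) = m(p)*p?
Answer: I*sqrt(8575545)/2 ≈ 1464.2*I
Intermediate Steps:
t(p) = 2*p/3 (t(p) = -(-2)*p/3 = 2*p/3)
G(T) = 1/2 - 443/T
sqrt(G(t(-2)) + ((x - 1126974) + 561252)) = sqrt((-886 + (2/3)*(-2))/(2*(((2/3)*(-2)))) + ((-1578497 - 1126974) + 561252)) = sqrt((-886 - 4/3)/(2*(-4/3)) + (-2705471 + 561252)) = sqrt((1/2)*(-3/4)*(-2662/3) - 2144219) = sqrt(1331/4 - 2144219) = sqrt(-8575545/4) = I*sqrt(8575545)/2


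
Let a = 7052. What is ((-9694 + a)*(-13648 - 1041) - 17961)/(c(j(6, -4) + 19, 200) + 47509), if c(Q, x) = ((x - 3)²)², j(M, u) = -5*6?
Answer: 38790377/1506185990 ≈ 0.025754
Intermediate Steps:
j(M, u) = -30
c(Q, x) = (-3 + x)⁴ (c(Q, x) = ((-3 + x)²)² = (-3 + x)⁴)
((-9694 + a)*(-13648 - 1041) - 17961)/(c(j(6, -4) + 19, 200) + 47509) = ((-9694 + 7052)*(-13648 - 1041) - 17961)/((-3 + 200)⁴ + 47509) = (-2642*(-14689) - 17961)/(197⁴ + 47509) = (38808338 - 17961)/(1506138481 + 47509) = 38790377/1506185990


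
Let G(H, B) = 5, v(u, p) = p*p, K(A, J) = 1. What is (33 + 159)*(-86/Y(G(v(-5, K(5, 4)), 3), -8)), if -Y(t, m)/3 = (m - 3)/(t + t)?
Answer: -55040/11 ≈ -5003.6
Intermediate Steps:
v(u, p) = p**2
Y(t, m) = -3*(-3 + m)/(2*t) (Y(t, m) = -3*(m - 3)/(t + t) = -3*(-3 + m)/(2*t))
(33 + 159)*(-86/Y(G(v(-5, K(5, 4)), 3), -8)) = (33 + 159)*(-86*10/(3*(3 - 1*(-8)))) = 192*(-86*10/(3*(3 + 8))) = 192*(-86/((3/2)*(1/5)*11)) = 192*(-86/33/10) = 192*(-86*10/33) = 192*(-860/33) = -55040/11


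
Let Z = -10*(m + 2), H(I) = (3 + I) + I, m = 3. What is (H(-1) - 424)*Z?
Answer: 21150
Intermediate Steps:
H(I) = 3 + 2*I
Z = -50 (Z = -10*(3 + 2) = -10*5 = -50)
(H(-1) - 424)*Z = ((3 + 2*(-1)) - 424)*(-50) = ((3 - 2) - 424)*(-50) = (1 - 424)*(-50) = -423*(-50) = 21150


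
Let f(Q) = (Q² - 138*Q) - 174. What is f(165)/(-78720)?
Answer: -1427/26240 ≈ -0.054383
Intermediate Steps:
f(Q) = -174 + Q² - 138*Q
f(165)/(-78720) = (-174 + 165² - 138*165)/(-78720) = (-174 + 27225 - 22770)*(-1/78720) = 4281*(-1/78720) = -1427/26240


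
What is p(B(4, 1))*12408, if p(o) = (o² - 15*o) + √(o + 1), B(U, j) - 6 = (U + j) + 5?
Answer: 198528 + 12408*√17 ≈ 2.4969e+5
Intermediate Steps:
B(U, j) = 11 + U + j (B(U, j) = 6 + ((U + j) + 5) = 6 + (5 + U + j) = 11 + U + j)
p(o) = o² + √(1 + o) - 15*o (p(o) = (o² - 15*o) + √(1 + o) = o² + √(1 + o) - 15*o)
p(B(4, 1))*12408 = ((11 + 4 + 1)² + √(1 + (11 + 4 + 1)) - 15*(11 + 4 + 1))*12408 = (16² + √(1 + 16) - 15*16)*12408 = (256 + √17 - 240)*12408 = (16 + √17)*12408 = 198528 + 12408*√17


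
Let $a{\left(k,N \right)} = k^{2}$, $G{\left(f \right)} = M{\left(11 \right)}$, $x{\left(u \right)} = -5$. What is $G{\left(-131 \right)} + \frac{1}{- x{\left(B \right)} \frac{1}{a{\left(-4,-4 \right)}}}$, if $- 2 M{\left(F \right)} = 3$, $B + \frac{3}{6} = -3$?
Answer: $\frac{17}{10} \approx 1.7$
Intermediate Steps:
$B = - \frac{7}{2}$ ($B = - \frac{1}{2} - 3 = - \frac{7}{2} \approx -3.5$)
$M{\left(F \right)} = - \frac{3}{2}$ ($M{\left(F \right)} = \left(- \frac{1}{2}\right) 3 = - \frac{3}{2}$)
$G{\left(f \right)} = - \frac{3}{2}$
$G{\left(-131 \right)} + \frac{1}{- x{\left(B \right)} \frac{1}{a{\left(-4,-4 \right)}}} = - \frac{3}{2} + \frac{1}{\left(-1\right) \left(-5\right) \frac{1}{\left(-4\right)^{2}}} = - \frac{3}{2} + \frac{1}{5 \cdot \frac{1}{16}} = - \frac{3}{2} + \frac{1}{\frac{5}{16}} = - \frac{3}{2} + \frac{16}{5} = \frac{17}{10}$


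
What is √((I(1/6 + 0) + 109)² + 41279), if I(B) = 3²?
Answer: √55203 ≈ 234.95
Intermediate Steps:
I(B) = 9
√((I(1/6 + 0) + 109)² + 41279) = √((9 + 109)² + 41279) = √(118² + 41279) = √(13924 + 41279) = √55203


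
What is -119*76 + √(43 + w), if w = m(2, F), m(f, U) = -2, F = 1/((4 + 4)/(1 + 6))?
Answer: -9044 + √41 ≈ -9037.6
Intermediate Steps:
F = 7/8 (F = 1/(8/7) = 7/8 ≈ 0.87500)
w = -2
-119*76 + √(43 + w) = -119*76 + √(43 - 2) = -9044 + √41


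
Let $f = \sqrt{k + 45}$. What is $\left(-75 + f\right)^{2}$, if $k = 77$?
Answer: $\left(75 - \sqrt{122}\right)^{2} \approx 4090.2$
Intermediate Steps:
$f = \sqrt{122}$ ($f = \sqrt{77 + 45} = \sqrt{122} \approx 11.045$)
$\left(-75 + f\right)^{2} = \left(-75 + \sqrt{122}\right)^{2}$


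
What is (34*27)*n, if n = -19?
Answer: -17442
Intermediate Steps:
(34*27)*n = (34*27)*(-19) = 918*(-19) = -17442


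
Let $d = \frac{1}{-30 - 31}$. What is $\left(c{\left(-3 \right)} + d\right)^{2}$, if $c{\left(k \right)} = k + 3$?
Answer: $\frac{1}{3721} \approx 0.00026874$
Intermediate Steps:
$d = - \frac{1}{61}$ ($d = \frac{1}{-61} = - \frac{1}{61} \approx -0.016393$)
$c{\left(k \right)} = 3 + k$
$\left(c{\left(-3 \right)} + d\right)^{2} = \left(\left(3 - 3\right) - \frac{1}{61}\right)^{2} = \left(0 - \frac{1}{61}\right)^{2} = \left(- \frac{1}{61}\right)^{2} = \frac{1}{3721}$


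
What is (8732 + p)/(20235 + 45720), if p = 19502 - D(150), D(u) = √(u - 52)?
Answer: 28234/65955 - 7*√2/65955 ≈ 0.42793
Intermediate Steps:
D(u) = √(-52 + u)
p = 19502 - 7*√2 (p = 19502 - √(-52 + 150) = 19502 - √98 = 19502 - 7*√2 ≈ 19492.)
(8732 + p)/(20235 + 45720) = (8732 + (19502 - 7*√2))/(20235 + 45720) = (28234 - 7*√2)/65955 = (28234 - 7*√2)*(1/65955) = 28234/65955 - 7*√2/65955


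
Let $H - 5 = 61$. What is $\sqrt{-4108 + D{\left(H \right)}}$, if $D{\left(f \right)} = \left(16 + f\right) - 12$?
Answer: $i \sqrt{4038} \approx 63.545 i$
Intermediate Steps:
$H = 66$ ($H = 5 + 61 = 66$)
$D{\left(f \right)} = 4 + f$
$\sqrt{-4108 + D{\left(H \right)}} = \sqrt{-4108 + \left(4 + 66\right)} = \sqrt{-4108 + 70} = \sqrt{-4038} = i \sqrt{4038}$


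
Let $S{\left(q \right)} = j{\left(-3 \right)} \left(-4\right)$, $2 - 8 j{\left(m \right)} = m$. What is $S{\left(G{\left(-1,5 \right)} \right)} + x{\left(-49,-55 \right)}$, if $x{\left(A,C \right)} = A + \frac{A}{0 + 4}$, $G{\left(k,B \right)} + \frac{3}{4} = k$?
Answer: $- \frac{255}{4} \approx -63.75$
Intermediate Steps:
$G{\left(k,B \right)} = - \frac{3}{4} + k$
$j{\left(m \right)} = \frac{1}{4} - \frac{m}{8}$
$x{\left(A,C \right)} = \frac{5 A}{4}$ ($x{\left(A,C \right)} = A + \frac{A}{4} = \frac{5 A}{4}$)
$S{\left(q \right)} = - \frac{5}{2}$ ($S{\left(q \right)} = \left(\frac{1}{4} - - \frac{3}{8}\right) \left(-4\right) = \left(\frac{1}{4} + \frac{3}{8}\right) \left(-4\right) = \frac{5}{8} \left(-4\right) = - \frac{5}{2}$)
$S{\left(G{\left(-1,5 \right)} \right)} + x{\left(-49,-55 \right)} = - \frac{5}{2} + \frac{5}{4} \left(-49\right) = - \frac{5}{2} - \frac{245}{4} = - \frac{255}{4}$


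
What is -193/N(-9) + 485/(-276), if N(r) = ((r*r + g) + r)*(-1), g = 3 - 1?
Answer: 8689/10212 ≈ 0.85086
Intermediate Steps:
g = 2
N(r) = -2 - r - r² (N(r) = ((r*r + 2) + r)*(-1) = ((r² + 2) + r)*(-1) = ((2 + r²) + r)*(-1) = (2 + r + r²)*(-1) = -2 - r - r²)
-193/N(-9) + 485/(-276) = -193/(-2 - 1*(-9) - 1*(-9)²) + 485/(-276) = -193/(-2 + 9 - 1*81) + 485*(-1/276) = -193/(-2 + 9 - 81) - 485/276 = -193/(-74) - 485/276 = -193*(-1/74) - 485/276 = 193/74 - 485/276 = 8689/10212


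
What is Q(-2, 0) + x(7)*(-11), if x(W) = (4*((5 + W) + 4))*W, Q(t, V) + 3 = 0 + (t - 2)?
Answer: -4935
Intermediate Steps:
Q(t, V) = -5 + t (Q(t, V) = -3 + (0 + (t - 2)) = -3 + (0 + (-2 + t)) = -3 + (-2 + t) = -5 + t)
x(W) = W*(36 + 4*W) (x(W) = (4*(9 + W))*W = (36 + 4*W)*W = W*(36 + 4*W))
Q(-2, 0) + x(7)*(-11) = (-5 - 2) + (4*7*(9 + 7))*(-11) = -7 + (4*7*16)*(-11) = -7 + 448*(-11) = -7 - 4928 = -4935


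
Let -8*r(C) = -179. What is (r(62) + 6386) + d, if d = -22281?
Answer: -126981/8 ≈ -15873.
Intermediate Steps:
r(C) = 179/8 (r(C) = -⅛*(-179) = 179/8)
(r(62) + 6386) + d = (179/8 + 6386) - 22281 = 51267/8 - 22281 = -126981/8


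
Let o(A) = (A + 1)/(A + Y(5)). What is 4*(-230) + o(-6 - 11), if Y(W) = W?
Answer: -2756/3 ≈ -918.67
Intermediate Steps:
o(A) = (1 + A)/(5 + A) (o(A) = (A + 1)/(A + 5) = (1 + A)/(5 + A))
4*(-230) + o(-6 - 11) = 4*(-230) + (1 + (-6 - 11))/(5 + (-6 - 11)) = -920 + (1 - 17)/(5 - 17) = -920 - 16/(-12) = -920 - 1/12*(-16) = -920 + 4/3 = -2756/3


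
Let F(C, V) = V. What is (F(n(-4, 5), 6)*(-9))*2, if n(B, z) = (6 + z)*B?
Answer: -108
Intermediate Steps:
n(B, z) = B*(6 + z)
(F(n(-4, 5), 6)*(-9))*2 = (6*(-9))*2 = -54*2 = -108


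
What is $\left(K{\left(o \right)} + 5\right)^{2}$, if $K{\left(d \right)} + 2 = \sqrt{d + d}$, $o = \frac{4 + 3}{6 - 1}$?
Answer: $\frac{\left(15 + \sqrt{70}\right)^{2}}{25} \approx 21.84$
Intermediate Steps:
$o = \frac{7}{5} \approx 1.4$
$K{\left(d \right)} = -2 + \sqrt{2} \sqrt{d}$ ($K{\left(d \right)} = -2 + \sqrt{d + d} = -2 + \sqrt{2 d} = -2 + \sqrt{2} \sqrt{d}$)
$\left(K{\left(o \right)} + 5\right)^{2} = \left(\left(-2 + \sqrt{2} \sqrt{\frac{7}{5}}\right) + 5\right)^{2} = \left(\left(-2 + \sqrt{2} \frac{\sqrt{35}}{5}\right) + 5\right)^{2} = \left(\left(-2 + \frac{\sqrt{70}}{5}\right) + 5\right)^{2} = \left(3 + \frac{\sqrt{70}}{5}\right)^{2}$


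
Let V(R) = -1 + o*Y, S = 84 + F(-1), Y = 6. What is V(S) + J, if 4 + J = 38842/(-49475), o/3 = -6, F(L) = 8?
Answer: -5629517/49475 ≈ -113.79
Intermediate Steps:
o = -18 (o = 3*(-6) = -18)
S = 92 (S = 84 + 8 = 92)
V(R) = -109 (V(R) = -1 - 18*6 = -1 - 108 = -109)
J = -236742/49475 (J = -4 + 38842/(-49475) = -4 + 38842*(-1/49475) = -4 - 38842/49475 = -236742/49475 ≈ -4.7851)
V(S) + J = -109 - 236742/49475 = -5629517/49475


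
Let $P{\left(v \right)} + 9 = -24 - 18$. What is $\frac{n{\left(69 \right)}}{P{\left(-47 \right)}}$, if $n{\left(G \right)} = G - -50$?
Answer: $- \frac{7}{3} \approx -2.3333$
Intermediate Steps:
$n{\left(G \right)} = 50 + G$ ($n{\left(G \right)} = G + 50 = 50 + G$)
$P{\left(v \right)} = -51$ ($P{\left(v \right)} = -9 - 42 = -51$)
$\frac{n{\left(69 \right)}}{P{\left(-47 \right)}} = \frac{50 + 69}{-51} = 119 \left(- \frac{1}{51}\right) = - \frac{7}{3}$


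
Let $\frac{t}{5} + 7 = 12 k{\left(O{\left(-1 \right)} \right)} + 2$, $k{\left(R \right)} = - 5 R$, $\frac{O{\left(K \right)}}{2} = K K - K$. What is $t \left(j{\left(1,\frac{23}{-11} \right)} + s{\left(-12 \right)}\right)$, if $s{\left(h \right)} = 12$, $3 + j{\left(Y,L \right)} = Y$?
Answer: $-12250$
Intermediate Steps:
$j{\left(Y,L \right)} = -3 + Y$
$O{\left(K \right)} = - 2 K + 2 K^{2}$ ($O{\left(K \right)} = 2 \left(K K - K\right) = 2 \left(K^{2} - K\right) = - 2 K + 2 K^{2}$)
$t = -1225$ ($t = -35 + 5 \left(12 \left(- 5 \cdot 2 \left(-1\right) \left(-1 - 1\right)\right) + 2\right) = -35 + 5 \left(12 \left(- 5 \cdot 2 \left(-1\right) \left(-2\right)\right) + 2\right) = -35 + 5 \left(12 \left(\left(-5\right) 4\right) + 2\right) = -35 + 5 \left(12 \left(-20\right) + 2\right) = -35 + 5 \left(-240 + 2\right) = -35 + 5 \left(-238\right) = -35 - 1190 = -1225$)
$t \left(j{\left(1,\frac{23}{-11} \right)} + s{\left(-12 \right)}\right) = - 1225 \left(\left(-3 + 1\right) + 12\right) = - 1225 \left(-2 + 12\right) = \left(-1225\right) 10 = -12250$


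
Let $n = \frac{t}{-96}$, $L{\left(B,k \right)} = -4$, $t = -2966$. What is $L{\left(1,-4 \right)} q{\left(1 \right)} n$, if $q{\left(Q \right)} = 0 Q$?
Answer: $0$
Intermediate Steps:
$q{\left(Q \right)} = 0$
$n = \frac{1483}{48}$ ($n = - \frac{2966}{-96} = \left(-2966\right) \left(- \frac{1}{96}\right) = \frac{1483}{48} \approx 30.896$)
$L{\left(1,-4 \right)} q{\left(1 \right)} n = \left(-4\right) 0 \cdot \frac{1483}{48} = 0 \cdot \frac{1483}{48} = 0$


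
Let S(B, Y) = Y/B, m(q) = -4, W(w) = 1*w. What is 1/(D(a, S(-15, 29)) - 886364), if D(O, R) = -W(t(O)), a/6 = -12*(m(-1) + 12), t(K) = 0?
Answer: -1/886364 ≈ -1.1282e-6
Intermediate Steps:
W(w) = w
a = -576 (a = 6*(-12*(-4 + 12)) = 6*(-12*8) = 6*(-96) = -576)
D(O, R) = 0 (D(O, R) = -1*0 = 0)
1/(D(a, S(-15, 29)) - 886364) = 1/(0 - 886364) = 1/(-886364) = -1/886364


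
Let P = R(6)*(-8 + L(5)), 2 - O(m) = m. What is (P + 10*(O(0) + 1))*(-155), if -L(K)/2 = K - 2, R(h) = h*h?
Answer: 73470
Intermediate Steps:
R(h) = h²
O(m) = 2 - m
L(K) = 4 - 2*K (L(K) = -2*(K - 2) = -2*(-2 + K) = 4 - 2*K)
P = -504 (P = 6²*(-8 + (4 - 2*5)) = 36*(-8 + (4 - 10)) = 36*(-8 - 6) = 36*(-14) = -504)
(P + 10*(O(0) + 1))*(-155) = (-504 + 10*((2 - 1*0) + 1))*(-155) = (-504 + 10*((2 + 0) + 1))*(-155) = (-504 + 10*(2 + 1))*(-155) = (-504 + 10*3)*(-155) = (-504 + 30)*(-155) = -474*(-155) = 73470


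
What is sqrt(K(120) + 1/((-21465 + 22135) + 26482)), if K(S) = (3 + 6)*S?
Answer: sqrt(49763101217)/6788 ≈ 32.863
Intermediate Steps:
K(S) = 9*S
sqrt(K(120) + 1/((-21465 + 22135) + 26482)) = sqrt(9*120 + 1/((-21465 + 22135) + 26482)) = sqrt(1080 + 1/(670 + 26482)) = sqrt(1080 + 1/27152) = sqrt(29324161/27152) = sqrt(49763101217)/6788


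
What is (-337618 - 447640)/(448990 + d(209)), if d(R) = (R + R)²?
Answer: -392629/311857 ≈ -1.2590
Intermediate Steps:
d(R) = 4*R² (d(R) = (2*R)² = 4*R²)
(-337618 - 447640)/(448990 + d(209)) = (-337618 - 447640)/(448990 + 4*209²) = -785258/(448990 + 4*43681) = -785258/(448990 + 174724) = -785258/623714 = -785258*1/623714 = -392629/311857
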